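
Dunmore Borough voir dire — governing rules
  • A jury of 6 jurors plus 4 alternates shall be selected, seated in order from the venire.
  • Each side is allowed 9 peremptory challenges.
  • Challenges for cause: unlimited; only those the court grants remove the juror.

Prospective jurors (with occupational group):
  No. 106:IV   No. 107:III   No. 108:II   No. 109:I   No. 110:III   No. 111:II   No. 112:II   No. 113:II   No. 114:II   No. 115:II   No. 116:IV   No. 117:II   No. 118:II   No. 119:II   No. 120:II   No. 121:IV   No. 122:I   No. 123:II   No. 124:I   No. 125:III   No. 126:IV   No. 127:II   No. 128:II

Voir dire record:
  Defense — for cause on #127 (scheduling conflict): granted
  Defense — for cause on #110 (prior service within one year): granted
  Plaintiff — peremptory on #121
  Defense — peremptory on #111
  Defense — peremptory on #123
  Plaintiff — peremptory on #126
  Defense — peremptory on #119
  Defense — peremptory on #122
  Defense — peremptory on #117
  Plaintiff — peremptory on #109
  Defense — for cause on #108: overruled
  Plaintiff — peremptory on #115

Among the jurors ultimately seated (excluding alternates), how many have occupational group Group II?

4

Removed: #109, #110, #111, #115, #117, #119, #121, #122, #123, #126, #127.
Seated jurors 1–6: #106, #107, #108, #112, #113, #114 (alternates #116, #118, #120, #124 not counted).
Of those, in Group II: #108, #112, #113, #114 → 4.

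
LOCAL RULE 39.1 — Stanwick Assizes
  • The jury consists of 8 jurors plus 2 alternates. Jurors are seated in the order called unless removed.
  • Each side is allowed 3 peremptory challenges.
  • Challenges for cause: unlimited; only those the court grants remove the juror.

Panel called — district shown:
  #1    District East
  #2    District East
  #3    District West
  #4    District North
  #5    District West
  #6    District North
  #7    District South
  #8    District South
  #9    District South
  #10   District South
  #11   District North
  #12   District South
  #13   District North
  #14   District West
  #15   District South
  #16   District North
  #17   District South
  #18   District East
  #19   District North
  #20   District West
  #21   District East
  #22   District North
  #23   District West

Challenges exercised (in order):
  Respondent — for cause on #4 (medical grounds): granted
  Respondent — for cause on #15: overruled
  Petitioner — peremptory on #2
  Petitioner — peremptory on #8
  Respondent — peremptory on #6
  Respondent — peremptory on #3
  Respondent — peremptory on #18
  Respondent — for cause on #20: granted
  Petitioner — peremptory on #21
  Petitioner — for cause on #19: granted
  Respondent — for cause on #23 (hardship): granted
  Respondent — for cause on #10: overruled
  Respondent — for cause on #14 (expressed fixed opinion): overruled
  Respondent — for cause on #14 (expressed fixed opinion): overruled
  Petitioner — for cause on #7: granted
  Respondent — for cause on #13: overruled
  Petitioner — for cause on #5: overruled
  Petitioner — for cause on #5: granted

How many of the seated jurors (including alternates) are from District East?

Removed: #2, #3, #4, #5, #6, #7, #8, #18, #19, #20, #21, #23.
Seated (10 incl. alternates): #1, #9, #10, #11, #12, #13, #14, #15, #16, #17.
Of those, in District East: #1 → 1.

1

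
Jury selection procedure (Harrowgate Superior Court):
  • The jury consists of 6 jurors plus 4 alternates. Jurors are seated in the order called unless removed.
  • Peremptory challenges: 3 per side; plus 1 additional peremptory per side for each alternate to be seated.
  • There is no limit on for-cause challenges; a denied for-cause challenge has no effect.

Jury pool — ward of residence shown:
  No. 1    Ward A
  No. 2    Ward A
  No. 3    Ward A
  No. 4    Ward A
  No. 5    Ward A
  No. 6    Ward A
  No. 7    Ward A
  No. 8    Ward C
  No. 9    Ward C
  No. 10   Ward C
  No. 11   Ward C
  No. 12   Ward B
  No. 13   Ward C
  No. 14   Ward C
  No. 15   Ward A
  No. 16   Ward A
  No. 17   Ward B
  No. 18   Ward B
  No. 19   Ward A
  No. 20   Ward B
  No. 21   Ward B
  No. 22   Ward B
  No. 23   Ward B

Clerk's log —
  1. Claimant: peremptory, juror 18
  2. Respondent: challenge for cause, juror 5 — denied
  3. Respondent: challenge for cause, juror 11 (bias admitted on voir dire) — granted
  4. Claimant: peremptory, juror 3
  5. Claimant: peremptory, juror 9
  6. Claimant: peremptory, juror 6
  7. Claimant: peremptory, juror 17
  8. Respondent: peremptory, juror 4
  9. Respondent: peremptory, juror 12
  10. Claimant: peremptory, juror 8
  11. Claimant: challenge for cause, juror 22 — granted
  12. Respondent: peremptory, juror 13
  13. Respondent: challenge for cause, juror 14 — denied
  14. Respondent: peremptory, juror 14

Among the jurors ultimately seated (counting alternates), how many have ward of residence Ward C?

Removed: #3, #4, #6, #8, #9, #11, #12, #13, #14, #17, #18, #22.
Seated (10 incl. alternates): #1, #2, #5, #7, #10, #15, #16, #19, #20, #21.
Of those, in Ward C: #10 → 1.

1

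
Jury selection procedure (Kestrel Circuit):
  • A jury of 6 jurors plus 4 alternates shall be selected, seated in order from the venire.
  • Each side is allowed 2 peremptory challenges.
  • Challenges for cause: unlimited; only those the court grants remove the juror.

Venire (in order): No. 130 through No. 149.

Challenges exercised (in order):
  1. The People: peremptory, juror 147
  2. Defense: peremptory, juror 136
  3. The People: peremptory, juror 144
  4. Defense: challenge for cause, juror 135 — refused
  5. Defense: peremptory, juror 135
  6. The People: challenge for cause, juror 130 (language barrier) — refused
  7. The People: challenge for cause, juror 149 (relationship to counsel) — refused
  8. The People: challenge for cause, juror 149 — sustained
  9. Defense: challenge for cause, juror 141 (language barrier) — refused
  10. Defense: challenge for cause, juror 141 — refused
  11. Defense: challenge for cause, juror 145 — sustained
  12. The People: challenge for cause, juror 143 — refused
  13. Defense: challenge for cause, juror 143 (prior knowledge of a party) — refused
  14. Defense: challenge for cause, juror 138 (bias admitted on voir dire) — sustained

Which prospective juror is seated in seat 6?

Removed: #135, #136, #138, #144, #145, #147, #149. (#130, #141, #143 stay — for-cause denied.)
Filling seats in venire order through position 6: #130, #131, #132, #133, #134, #137.
So seat 6 is #137.

137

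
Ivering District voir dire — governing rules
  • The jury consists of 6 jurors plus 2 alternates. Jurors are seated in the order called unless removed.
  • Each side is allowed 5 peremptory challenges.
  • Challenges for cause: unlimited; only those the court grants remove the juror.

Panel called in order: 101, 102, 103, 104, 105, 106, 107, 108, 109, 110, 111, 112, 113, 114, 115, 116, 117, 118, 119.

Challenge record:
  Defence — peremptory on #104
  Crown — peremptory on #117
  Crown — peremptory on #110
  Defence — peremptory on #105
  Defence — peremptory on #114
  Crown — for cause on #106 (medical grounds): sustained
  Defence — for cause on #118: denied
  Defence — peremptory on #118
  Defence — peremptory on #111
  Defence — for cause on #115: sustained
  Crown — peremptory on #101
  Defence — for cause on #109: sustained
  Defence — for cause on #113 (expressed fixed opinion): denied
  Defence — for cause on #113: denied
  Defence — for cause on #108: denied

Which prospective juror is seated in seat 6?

113

Removed: #101, #104, #105, #106, #109, #110, #111, #114, #115, #117, #118. (#108, #113 stay — for-cause denied.)
Filling seats in venire order through position 6: #102, #103, #107, #108, #112, #113.
So seat 6 is #113.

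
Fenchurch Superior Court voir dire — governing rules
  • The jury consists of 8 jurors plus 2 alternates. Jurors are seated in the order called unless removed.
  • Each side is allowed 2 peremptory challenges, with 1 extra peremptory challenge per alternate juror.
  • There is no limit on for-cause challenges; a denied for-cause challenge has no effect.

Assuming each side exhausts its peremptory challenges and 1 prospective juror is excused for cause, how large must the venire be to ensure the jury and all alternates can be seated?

19

Seats to fill: 8 + 2 alternates = 10.
Peremptories: 2 + 1×2 = 4 per side × 2 sides = 8.
For-cause removals: 1.
Minimum venire: 10 + 8 + 1 = 19.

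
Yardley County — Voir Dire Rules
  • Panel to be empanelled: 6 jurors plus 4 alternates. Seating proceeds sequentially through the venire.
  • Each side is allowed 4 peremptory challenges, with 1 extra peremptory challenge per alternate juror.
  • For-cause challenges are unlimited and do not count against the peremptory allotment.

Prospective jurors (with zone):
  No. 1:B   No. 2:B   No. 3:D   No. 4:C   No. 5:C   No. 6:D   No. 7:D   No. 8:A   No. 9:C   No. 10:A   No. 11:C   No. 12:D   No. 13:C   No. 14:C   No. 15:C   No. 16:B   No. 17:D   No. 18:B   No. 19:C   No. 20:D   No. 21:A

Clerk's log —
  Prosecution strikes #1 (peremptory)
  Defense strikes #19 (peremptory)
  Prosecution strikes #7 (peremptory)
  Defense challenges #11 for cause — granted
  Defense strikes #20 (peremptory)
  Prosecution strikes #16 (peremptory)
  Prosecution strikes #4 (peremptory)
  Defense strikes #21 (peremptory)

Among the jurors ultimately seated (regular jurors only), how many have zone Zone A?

1

Removed: #1, #4, #7, #11, #16, #19, #20, #21.
Seated jurors 1–6: #2, #3, #5, #6, #8, #9 (alternates #10, #12, #13, #14 not counted).
Of those, in Zone A: #8 → 1.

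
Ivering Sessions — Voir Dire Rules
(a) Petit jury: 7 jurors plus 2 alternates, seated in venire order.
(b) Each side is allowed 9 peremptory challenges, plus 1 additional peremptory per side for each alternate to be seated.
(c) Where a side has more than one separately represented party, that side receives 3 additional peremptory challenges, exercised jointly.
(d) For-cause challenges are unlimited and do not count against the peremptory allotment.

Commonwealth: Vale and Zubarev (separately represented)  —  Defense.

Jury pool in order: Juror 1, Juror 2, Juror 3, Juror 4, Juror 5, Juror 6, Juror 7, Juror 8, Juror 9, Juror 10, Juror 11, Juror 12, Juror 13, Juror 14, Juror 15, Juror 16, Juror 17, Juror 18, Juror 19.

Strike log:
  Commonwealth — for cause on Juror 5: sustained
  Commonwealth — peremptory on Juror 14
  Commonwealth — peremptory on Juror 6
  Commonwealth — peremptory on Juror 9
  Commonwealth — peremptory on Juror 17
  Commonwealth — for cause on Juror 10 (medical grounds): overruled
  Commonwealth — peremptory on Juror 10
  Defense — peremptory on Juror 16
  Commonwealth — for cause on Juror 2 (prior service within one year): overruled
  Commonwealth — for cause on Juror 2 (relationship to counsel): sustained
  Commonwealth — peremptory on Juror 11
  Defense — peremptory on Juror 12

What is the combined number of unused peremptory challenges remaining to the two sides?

17

Commonwealth allotment: 9 base + 1 × 2 alternates + 3 multi-party = 14. Defense allotment: 9 base + 1 × 2 alternates = 11.
Commonwealth peremptories used: #14, #6, #9, #17, #10, #11 — 6 (for-cause on #5, #10, #2, #2 don't count).
Defense peremptories used: #16, #12 — 2.
Remaining: (14 − 6) + (11 − 2) = 17.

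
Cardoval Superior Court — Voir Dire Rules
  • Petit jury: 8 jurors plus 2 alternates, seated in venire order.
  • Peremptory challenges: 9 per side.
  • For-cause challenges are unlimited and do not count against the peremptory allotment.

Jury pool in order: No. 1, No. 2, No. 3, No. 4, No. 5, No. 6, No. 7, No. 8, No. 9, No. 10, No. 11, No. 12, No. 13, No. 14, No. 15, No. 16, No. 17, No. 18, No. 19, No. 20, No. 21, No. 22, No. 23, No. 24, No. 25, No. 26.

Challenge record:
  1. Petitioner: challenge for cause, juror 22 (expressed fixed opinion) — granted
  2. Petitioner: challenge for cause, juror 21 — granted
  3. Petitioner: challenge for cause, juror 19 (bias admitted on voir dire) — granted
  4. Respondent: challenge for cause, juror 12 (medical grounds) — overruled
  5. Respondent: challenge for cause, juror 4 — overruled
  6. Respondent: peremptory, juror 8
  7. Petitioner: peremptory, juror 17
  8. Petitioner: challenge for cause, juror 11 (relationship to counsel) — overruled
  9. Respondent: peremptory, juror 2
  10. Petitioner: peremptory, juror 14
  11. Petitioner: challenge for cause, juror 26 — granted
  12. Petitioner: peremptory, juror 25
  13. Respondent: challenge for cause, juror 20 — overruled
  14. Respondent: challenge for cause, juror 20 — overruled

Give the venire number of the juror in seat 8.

10

Removed: #2, #8, #14, #17, #19, #21, #22, #25, #26. (#4, #11, #12, #20 stay — for-cause denied.)
Seating in order: seats 1–8 → #1, #3, #4, #5, #6, #7, #9, #10; alternates → #11, #12.
So seat 8 is #10.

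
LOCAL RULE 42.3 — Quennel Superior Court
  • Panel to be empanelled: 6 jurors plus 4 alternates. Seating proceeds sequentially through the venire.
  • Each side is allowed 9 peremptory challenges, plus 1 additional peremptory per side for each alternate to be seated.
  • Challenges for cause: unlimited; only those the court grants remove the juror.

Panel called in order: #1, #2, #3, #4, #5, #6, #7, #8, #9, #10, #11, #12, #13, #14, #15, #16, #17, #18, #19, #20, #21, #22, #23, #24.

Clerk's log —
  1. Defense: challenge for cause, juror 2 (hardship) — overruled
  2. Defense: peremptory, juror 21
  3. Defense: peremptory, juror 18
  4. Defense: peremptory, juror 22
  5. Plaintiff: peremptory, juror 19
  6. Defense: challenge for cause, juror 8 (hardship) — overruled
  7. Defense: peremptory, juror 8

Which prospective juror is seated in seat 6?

6

Removed: #8, #18, #19, #21, #22. (#2 stays — for-cause denied.)
Filling seats in venire order through position 6: #1, #2, #3, #4, #5, #6.
So seat 6 is #6.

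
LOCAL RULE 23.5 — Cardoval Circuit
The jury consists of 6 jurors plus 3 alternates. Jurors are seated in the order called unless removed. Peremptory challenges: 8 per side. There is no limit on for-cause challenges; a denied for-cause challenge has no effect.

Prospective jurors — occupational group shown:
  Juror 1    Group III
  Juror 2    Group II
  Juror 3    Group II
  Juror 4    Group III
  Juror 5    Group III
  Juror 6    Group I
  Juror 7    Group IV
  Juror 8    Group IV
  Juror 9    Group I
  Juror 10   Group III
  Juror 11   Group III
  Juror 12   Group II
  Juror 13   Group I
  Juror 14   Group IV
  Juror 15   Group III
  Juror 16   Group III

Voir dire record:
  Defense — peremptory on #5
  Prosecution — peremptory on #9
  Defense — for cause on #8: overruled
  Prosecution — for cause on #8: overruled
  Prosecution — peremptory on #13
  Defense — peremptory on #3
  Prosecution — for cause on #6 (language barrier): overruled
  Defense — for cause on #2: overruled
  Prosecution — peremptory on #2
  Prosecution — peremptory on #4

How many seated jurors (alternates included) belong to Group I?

1

Removed: #2, #3, #4, #5, #9, #13.
Seated (9 incl. alternates): #1, #6, #7, #8, #10, #11, #12, #14, #15.
Of those, in Group I: #6 → 1.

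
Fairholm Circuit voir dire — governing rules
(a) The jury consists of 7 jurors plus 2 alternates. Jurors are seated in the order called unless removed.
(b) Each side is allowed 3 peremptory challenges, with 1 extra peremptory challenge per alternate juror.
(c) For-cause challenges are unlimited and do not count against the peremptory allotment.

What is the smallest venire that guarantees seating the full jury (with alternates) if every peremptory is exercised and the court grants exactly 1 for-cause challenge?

Seats to fill: 7 + 2 alternates = 9.
Peremptories: 3 + 1×2 = 5 per side × 2 sides = 10.
For-cause removals: 1.
Minimum venire: 9 + 10 + 1 = 20.

20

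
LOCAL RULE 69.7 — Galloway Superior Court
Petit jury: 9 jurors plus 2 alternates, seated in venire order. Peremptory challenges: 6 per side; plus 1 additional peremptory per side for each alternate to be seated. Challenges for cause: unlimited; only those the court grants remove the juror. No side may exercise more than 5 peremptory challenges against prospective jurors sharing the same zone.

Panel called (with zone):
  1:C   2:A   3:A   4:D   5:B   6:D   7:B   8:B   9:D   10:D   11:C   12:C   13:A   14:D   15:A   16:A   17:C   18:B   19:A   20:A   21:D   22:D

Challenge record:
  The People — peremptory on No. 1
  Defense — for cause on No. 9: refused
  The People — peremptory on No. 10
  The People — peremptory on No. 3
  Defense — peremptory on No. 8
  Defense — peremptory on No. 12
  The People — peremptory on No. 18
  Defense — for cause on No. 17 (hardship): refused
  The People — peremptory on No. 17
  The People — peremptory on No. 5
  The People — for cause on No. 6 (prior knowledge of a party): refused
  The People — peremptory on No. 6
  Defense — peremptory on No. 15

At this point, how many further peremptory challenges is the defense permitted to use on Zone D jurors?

Defense peremptories so far: #8, #12, #15 — 3 of 8 used, 5 left overall.
Against Zone D: none yet — per-zone cap 5 leaves 5.
Binding limit: min(5, 5) = 5.

5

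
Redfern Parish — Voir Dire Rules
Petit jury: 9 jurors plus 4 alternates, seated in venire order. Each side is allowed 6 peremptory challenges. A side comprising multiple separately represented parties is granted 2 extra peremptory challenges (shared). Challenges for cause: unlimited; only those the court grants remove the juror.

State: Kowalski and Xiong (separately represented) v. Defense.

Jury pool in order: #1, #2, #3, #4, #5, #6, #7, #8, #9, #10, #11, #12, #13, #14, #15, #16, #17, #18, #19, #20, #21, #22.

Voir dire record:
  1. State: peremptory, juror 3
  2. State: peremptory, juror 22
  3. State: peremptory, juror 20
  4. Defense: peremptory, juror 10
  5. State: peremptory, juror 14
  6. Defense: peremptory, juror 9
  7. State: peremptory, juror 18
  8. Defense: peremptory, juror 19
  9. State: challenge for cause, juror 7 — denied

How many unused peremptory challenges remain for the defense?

3

Defense allotment: 6.
Defense peremptories used: #10, #9, #19 — 3.
Remaining: 6 − 3 = 3.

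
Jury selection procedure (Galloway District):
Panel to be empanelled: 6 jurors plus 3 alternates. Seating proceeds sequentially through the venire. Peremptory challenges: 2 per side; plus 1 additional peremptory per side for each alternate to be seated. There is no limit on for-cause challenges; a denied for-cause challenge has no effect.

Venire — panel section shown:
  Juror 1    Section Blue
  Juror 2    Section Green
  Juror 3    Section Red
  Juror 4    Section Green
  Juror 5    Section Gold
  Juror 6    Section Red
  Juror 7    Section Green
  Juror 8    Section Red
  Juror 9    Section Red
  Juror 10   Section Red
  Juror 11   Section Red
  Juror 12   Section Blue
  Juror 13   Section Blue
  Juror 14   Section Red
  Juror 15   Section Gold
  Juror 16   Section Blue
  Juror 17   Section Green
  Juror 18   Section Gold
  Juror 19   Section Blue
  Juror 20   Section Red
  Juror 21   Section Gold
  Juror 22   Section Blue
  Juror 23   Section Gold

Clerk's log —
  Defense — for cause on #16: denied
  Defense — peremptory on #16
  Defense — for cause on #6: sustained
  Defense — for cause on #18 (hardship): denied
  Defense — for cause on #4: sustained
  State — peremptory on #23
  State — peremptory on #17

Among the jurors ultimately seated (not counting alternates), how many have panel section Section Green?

2

Removed: #4, #6, #16, #17, #23.
Seated jurors 1–6: #1, #2, #3, #5, #7, #8 (alternates #9, #10, #11 not counted).
Of those, in Section Green: #2, #7 → 2.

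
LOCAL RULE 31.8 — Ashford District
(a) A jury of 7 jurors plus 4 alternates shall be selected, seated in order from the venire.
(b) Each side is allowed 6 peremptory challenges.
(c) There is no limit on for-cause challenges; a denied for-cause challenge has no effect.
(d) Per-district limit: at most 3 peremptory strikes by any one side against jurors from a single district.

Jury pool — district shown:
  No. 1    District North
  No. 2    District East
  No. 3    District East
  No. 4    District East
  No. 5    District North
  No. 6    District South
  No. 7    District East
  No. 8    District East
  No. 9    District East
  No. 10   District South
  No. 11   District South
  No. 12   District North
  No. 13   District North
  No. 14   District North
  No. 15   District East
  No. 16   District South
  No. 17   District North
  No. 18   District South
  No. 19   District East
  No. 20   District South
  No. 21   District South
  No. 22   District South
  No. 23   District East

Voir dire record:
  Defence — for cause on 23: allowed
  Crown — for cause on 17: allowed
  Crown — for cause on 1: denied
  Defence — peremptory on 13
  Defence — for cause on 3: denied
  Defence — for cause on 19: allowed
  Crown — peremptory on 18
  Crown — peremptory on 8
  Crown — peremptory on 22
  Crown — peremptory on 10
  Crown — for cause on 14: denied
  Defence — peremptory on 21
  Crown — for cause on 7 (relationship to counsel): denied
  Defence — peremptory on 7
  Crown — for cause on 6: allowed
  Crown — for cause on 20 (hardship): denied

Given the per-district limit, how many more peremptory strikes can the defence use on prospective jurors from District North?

Defence peremptories so far: #13, #21, #7 — 3 of 6 used, 3 left overall.
Against District North: #13 — 1 used; per-district cap 3 leaves 2.
Binding limit: min(3, 2) = 2.

2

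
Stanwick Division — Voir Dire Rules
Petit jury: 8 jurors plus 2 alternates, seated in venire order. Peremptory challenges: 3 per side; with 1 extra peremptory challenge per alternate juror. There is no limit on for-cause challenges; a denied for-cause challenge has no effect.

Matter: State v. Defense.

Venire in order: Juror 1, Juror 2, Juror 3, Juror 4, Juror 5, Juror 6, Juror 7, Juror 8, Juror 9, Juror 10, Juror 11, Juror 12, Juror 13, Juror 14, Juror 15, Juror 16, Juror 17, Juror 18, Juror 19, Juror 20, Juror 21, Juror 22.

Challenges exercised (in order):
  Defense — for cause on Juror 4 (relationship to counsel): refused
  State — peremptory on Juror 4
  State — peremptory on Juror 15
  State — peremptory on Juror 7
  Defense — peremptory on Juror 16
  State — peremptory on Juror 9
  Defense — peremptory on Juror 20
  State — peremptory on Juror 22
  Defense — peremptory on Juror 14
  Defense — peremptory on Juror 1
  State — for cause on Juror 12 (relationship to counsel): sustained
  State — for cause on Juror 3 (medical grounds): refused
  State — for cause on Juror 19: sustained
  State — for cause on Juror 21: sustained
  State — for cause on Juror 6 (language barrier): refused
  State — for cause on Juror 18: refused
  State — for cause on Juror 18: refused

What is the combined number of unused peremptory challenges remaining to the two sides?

1

State allotment: 3 base + 1 × 2 alternates = 5. Defense allotment: 3 base + 1 × 2 alternates = 5.
State peremptories used: #4, #15, #7, #9, #22 — 5 (for-cause on #12, #3, #19, #21, #6, #18, #18 don't count).
Defense peremptories used: #16, #20, #14, #1 — 4 (the for-cause on #4 doesn't count).
Remaining: (5 − 5) + (5 − 4) = 1.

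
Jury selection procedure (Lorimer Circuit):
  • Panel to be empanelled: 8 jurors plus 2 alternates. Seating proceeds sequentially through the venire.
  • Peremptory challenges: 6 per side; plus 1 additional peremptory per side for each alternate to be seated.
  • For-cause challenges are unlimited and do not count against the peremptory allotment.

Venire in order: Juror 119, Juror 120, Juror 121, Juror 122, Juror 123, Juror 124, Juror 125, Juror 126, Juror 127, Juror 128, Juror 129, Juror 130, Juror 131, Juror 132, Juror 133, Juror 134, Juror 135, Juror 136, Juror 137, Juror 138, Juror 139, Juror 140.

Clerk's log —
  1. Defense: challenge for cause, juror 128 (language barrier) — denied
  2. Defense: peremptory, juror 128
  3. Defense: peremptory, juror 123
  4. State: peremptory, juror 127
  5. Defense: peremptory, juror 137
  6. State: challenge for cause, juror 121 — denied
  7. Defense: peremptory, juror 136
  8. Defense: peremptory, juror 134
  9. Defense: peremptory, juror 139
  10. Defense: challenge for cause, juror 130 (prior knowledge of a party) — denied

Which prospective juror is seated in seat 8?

Removed: #123, #127, #128, #134, #136, #137, #139. (#121, #130 stay — for-cause denied.)
Filling seats in venire order through position 8: #119, #120, #121, #122, #124, #125, #126, #129.
So seat 8 is #129.

129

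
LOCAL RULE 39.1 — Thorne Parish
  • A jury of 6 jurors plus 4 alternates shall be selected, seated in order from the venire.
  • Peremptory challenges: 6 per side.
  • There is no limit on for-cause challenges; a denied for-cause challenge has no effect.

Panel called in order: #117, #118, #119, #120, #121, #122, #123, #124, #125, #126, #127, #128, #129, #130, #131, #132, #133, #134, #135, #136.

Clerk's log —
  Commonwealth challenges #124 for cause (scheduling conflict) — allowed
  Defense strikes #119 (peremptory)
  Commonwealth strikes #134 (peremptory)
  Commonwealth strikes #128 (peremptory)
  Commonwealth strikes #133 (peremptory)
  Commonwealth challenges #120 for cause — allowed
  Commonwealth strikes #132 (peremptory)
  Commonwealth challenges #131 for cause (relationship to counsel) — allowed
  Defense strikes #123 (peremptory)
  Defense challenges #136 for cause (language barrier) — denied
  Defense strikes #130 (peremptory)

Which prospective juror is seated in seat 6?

126

Removed: #119, #120, #123, #124, #128, #130, #131, #132, #133, #134. (#136 stays — for-cause denied.)
Filling seats in venire order through position 6: #117, #118, #121, #122, #125, #126.
So seat 6 is #126.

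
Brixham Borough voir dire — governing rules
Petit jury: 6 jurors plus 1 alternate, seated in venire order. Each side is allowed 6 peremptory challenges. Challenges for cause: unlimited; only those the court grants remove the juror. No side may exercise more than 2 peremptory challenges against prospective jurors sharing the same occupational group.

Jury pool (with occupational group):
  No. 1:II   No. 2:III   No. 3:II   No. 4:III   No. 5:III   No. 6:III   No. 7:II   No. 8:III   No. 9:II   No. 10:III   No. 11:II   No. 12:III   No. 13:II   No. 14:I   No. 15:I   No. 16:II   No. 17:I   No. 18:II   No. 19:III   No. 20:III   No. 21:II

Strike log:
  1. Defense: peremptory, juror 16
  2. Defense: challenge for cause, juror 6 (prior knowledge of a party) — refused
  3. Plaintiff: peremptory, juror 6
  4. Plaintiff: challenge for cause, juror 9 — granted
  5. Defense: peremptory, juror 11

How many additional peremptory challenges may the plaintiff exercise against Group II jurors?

Plaintiff peremptories so far: #6 — 1 of 6 used, 5 left overall.
Against Group II: none yet — per-group cap 2 leaves 2.
Binding limit: min(5, 2) = 2.

2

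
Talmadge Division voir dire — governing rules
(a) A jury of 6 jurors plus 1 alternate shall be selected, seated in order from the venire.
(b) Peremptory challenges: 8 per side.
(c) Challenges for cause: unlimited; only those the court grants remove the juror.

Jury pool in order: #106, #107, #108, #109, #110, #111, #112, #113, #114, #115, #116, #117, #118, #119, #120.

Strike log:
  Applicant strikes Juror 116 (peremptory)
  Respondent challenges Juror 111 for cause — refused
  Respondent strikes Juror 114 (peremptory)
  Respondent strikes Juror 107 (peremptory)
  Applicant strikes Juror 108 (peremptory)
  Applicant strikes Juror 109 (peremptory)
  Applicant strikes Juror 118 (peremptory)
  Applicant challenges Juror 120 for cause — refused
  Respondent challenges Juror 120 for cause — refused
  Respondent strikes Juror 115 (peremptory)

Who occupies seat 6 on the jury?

Removed: #107, #108, #109, #114, #115, #116, #118. (#111, #120 stay — for-cause denied.)
Seating in order: seats 1–6 → #106, #110, #111, #112, #113, #117; alternates → #119.
So seat 6 is #117.

117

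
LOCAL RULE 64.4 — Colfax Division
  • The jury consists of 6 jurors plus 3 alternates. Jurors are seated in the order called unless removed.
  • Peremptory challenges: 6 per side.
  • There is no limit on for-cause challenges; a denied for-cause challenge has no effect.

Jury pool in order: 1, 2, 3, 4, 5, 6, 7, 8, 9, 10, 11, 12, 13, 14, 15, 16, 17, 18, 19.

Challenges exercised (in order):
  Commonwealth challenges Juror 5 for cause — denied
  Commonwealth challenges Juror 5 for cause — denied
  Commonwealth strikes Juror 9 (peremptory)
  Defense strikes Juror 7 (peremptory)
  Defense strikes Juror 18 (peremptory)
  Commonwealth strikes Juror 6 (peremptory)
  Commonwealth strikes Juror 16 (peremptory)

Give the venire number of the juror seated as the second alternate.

Removed: #6, #7, #9, #16, #18. (#5 stays — for-cause denied.)
Seating in order: seats 1–6 → #1, #2, #3, #4, #5, #8; alternates → #10, #11, #12.
So alternate 2 is #11.

11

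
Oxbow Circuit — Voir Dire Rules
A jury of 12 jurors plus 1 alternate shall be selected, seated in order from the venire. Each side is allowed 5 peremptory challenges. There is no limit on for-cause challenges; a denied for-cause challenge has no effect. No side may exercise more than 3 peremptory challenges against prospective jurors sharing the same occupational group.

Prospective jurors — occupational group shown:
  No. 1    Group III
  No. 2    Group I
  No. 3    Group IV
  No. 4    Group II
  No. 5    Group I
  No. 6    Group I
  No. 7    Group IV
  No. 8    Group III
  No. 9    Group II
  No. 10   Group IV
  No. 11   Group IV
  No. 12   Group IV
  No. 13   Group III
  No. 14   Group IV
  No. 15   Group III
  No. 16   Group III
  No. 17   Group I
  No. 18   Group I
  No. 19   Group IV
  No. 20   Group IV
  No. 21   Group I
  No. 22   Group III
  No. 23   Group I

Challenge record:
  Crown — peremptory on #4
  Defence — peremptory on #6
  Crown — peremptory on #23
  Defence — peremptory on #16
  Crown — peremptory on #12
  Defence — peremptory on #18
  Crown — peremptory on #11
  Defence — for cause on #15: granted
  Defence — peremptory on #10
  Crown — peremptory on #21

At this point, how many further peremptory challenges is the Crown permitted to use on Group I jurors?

0

Crown peremptories so far: #4, #23, #12, #11, #21 — 5 of 5 used, 0 left overall.
Against Group I: #23, #21 — 2 used; per-group cap 3 leaves 1.
Binding limit: min(0, 1) = 0.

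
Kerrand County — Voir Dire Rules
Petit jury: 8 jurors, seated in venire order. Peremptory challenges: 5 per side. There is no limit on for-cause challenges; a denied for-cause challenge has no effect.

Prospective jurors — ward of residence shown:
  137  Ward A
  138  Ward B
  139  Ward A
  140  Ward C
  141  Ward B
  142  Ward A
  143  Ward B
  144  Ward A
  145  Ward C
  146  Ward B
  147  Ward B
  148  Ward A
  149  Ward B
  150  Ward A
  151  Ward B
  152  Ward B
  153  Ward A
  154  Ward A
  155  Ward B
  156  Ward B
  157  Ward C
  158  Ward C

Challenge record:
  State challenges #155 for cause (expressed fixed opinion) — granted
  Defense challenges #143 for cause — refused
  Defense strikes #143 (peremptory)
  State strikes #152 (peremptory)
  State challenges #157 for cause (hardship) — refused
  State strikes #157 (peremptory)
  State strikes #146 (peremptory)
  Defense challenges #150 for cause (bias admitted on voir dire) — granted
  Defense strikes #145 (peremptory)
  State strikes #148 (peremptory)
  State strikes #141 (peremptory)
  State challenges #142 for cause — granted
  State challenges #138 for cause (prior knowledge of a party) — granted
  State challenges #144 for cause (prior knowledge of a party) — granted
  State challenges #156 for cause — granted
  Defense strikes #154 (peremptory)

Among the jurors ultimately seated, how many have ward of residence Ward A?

3

Removed: #138, #141, #142, #143, #144, #145, #146, #148, #150, #152, #154, #155, #156, #157.
Seated jurors 1–8: #137, #139, #140, #147, #149, #151, #153, #158.
Of those, in Ward A: #137, #139, #153 → 3.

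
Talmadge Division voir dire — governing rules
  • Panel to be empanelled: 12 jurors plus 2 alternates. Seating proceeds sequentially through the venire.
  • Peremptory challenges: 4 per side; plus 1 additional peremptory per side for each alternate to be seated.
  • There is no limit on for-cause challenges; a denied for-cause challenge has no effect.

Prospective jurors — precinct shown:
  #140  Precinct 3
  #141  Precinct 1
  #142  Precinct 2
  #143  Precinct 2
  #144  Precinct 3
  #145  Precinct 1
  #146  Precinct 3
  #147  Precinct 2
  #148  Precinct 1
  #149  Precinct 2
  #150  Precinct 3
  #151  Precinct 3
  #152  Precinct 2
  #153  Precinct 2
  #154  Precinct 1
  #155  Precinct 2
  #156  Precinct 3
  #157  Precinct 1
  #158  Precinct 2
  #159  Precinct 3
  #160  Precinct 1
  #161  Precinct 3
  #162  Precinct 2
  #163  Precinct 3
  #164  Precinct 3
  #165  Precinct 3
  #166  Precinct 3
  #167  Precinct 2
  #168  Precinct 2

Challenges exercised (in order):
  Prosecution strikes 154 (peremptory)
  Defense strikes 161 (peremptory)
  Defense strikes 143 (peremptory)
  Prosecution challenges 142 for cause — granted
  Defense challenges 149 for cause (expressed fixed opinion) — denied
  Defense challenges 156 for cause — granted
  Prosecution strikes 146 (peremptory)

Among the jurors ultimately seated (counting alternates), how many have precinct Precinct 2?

6

Removed: #142, #143, #146, #154, #156, #161.
Seated (14 incl. alternates): #140, #141, #144, #145, #147, #148, #149, #150, #151, #152, #153, #155, #157, #158.
Of those, in Precinct 2: #147, #149, #152, #153, #155, #158 → 6.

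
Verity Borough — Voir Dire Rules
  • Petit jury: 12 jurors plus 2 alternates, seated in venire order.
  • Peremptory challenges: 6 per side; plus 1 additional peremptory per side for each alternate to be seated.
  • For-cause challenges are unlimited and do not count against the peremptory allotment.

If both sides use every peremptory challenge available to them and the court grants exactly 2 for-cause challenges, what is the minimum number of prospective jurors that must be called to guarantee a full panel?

32

Seats to fill: 12 + 2 alternates = 14.
Peremptories: 6 + 1×2 = 8 per side × 2 sides = 16.
For-cause removals: 2.
Minimum venire: 14 + 16 + 2 = 32.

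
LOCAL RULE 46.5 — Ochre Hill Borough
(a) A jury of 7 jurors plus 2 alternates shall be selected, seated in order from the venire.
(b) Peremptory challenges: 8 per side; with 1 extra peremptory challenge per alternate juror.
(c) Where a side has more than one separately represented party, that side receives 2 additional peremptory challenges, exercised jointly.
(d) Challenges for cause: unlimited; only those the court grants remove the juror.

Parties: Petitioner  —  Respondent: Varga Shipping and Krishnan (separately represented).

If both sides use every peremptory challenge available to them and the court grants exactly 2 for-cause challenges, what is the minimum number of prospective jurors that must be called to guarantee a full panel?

Seats to fill: 7 + 2 alternates = 9.
Peremptories — Petitioner: 8 + 1×2 = 10; Respondent: 8 + 1×2 + 2 = 12; total 22.
For-cause removals: 2.
Minimum venire: 9 + 22 + 2 = 33.

33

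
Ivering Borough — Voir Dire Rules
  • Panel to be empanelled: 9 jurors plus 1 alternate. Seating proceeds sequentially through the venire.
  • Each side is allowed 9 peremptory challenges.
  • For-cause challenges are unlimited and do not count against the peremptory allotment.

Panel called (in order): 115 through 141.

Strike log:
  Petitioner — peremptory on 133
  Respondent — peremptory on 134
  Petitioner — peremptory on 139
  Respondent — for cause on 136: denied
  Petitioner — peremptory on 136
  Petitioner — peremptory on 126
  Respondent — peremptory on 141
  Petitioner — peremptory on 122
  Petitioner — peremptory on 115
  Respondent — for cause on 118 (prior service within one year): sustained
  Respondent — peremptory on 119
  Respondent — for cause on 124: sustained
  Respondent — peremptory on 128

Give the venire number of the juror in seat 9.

130

Removed: #115, #118, #119, #122, #124, #126, #128, #133, #134, #136, #139, #141.
Seating in order: seats 1–9 → #116, #117, #120, #121, #123, #125, #127, #129, #130; alternates → #131.
So seat 9 is #130.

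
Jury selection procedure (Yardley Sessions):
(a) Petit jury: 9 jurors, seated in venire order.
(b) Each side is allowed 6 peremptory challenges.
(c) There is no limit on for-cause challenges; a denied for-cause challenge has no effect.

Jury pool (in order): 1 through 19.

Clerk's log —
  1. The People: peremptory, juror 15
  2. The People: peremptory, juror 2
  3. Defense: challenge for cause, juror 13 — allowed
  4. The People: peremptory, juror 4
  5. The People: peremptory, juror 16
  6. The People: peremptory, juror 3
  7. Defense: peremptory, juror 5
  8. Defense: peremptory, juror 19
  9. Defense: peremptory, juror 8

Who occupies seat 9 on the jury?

17

Removed: #2, #3, #4, #5, #8, #13, #15, #16, #19.
Seating in order: seats 1–9 → #1, #6, #7, #9, #10, #11, #12, #14, #17.
So seat 9 is #17.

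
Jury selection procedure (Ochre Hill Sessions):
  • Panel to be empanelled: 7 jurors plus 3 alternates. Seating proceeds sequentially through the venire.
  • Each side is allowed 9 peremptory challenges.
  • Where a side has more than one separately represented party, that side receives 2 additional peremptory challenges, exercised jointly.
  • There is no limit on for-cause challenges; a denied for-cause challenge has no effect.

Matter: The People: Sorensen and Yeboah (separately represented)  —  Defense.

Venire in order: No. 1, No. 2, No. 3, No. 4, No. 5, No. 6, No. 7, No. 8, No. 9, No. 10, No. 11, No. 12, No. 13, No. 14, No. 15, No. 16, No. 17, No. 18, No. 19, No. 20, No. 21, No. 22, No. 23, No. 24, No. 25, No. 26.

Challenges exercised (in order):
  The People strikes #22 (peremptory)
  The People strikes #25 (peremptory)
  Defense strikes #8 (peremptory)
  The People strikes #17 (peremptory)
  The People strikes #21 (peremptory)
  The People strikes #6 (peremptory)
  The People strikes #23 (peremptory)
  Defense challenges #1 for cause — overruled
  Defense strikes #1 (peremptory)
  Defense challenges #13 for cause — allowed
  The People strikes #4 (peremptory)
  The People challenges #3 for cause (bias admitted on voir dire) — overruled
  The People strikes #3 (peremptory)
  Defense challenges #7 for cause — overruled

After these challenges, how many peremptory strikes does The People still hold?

The People allotment: 9 base + 2 multi-party = 11.
The People peremptories used: #22, #25, #17, #21, #6, #23, #4, #3 — 8 (the for-cause on #3 doesn't count).
Remaining: 11 − 8 = 3.

3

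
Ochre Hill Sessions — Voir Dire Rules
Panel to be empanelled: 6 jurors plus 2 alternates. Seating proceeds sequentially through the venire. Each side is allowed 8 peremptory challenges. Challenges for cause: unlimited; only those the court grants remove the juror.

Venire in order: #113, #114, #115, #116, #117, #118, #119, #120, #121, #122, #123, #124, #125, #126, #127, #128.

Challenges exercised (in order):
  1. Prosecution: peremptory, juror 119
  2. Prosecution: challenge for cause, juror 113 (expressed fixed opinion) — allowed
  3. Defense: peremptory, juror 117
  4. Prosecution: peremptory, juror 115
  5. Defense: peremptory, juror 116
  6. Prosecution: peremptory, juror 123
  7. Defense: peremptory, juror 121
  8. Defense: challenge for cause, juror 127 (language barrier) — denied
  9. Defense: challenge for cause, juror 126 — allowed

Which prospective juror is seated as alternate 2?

128

Removed: #113, #115, #116, #117, #119, #121, #123, #126. (#127 stays — for-cause denied.)
Seating in order: seats 1–6 → #114, #118, #120, #122, #124, #125; alternates → #127, #128.
So alternate 2 is #128.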